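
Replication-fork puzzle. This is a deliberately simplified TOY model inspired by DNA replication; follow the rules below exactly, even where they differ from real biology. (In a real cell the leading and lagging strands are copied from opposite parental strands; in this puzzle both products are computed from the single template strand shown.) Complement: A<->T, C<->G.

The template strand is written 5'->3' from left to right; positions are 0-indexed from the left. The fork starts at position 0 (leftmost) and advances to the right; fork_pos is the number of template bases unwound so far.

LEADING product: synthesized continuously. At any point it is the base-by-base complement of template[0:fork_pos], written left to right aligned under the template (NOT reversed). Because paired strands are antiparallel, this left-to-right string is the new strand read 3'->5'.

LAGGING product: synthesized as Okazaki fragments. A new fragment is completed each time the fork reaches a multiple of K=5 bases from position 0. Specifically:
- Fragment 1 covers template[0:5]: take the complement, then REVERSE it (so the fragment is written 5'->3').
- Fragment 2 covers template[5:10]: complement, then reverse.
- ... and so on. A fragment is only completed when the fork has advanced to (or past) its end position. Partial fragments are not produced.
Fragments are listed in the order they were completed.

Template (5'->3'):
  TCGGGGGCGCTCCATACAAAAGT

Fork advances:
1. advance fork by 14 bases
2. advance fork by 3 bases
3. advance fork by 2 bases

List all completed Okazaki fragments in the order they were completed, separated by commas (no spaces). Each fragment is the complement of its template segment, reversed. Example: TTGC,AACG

Answer: CCCGA,GCGCC,ATGGA

Derivation:
Step 1: advance 14 -> fork_pos = 0 + 14 = 14. Reached multiple(s) of 5: 5, 10 -> fragments 1-2 completed (2 total).
Step 2: advance 3 -> fork_pos = 14 + 3 = 17. Reached multiple(s) of 5: 15 -> fragment 3 completed (3 total).
Step 3: advance 2 -> fork_pos = 17 + 2 = 19. Next multiple of 5 is 20 (not reached); still 3 fragment(s).
Final fork_pos = 19, so 3 fragment(s) are complete. Build each: template segment -> complement -> reverse.
Fragment 1: template[0:5] = TCGGG -> complement AGCCC -> reversed CCCGA
Fragment 2: template[5:10] = GGCGC -> complement CCGCG -> reversed GCGCC
Fragment 3: template[10:15] = TCCAT -> complement AGGTA -> reversed ATGGA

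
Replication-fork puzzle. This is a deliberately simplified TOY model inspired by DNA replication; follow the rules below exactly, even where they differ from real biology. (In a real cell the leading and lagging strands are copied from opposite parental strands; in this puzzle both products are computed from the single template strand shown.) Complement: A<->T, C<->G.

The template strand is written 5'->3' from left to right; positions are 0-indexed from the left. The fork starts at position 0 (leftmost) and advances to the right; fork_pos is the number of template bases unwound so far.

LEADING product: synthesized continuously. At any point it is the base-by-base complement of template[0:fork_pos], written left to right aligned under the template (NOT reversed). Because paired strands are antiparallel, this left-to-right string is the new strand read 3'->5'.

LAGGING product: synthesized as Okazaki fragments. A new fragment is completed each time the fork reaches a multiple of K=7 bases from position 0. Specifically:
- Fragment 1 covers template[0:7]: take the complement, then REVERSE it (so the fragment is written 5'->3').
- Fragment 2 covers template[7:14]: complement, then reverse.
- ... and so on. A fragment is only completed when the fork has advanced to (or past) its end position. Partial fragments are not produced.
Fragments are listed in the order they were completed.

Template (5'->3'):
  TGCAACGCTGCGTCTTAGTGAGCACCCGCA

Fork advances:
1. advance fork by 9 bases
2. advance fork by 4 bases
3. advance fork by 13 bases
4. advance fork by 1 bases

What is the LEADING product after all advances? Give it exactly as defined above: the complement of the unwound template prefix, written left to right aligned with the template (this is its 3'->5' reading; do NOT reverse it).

Answer: ACGTTGCGACGCAGAATCACTCGTGGG

Derivation:
Step 1: advance 9 -> fork_pos = 0 + 9 = 9.
Step 2: advance 4 -> fork_pos = 9 + 4 = 13.
Step 3: advance 13 -> fork_pos = 13 + 13 = 26.
Step 4: advance 1 -> fork_pos = 26 + 1 = 27.
Unwound prefix: template[0:27] = TGCAACGCTGCGTCTTAGTGAGCACCC
Complement it base by base (A<->T, C<->G), keeping left-to-right order:
  [0:5] TGCAA -> ACGTT
  [5:10] CGCTG -> GCGAC
  [10:15] CGTCT -> GCAGA
  [15:20] TAGTG -> ATCAC
  [20:25] AGCAC -> TCGTG
  [25:27] CC -> GG
Concatenate: ACGTTGCGACGCAGAATCACTCGTGGG (length 27; written aligned with the template, i.e. 3'->5').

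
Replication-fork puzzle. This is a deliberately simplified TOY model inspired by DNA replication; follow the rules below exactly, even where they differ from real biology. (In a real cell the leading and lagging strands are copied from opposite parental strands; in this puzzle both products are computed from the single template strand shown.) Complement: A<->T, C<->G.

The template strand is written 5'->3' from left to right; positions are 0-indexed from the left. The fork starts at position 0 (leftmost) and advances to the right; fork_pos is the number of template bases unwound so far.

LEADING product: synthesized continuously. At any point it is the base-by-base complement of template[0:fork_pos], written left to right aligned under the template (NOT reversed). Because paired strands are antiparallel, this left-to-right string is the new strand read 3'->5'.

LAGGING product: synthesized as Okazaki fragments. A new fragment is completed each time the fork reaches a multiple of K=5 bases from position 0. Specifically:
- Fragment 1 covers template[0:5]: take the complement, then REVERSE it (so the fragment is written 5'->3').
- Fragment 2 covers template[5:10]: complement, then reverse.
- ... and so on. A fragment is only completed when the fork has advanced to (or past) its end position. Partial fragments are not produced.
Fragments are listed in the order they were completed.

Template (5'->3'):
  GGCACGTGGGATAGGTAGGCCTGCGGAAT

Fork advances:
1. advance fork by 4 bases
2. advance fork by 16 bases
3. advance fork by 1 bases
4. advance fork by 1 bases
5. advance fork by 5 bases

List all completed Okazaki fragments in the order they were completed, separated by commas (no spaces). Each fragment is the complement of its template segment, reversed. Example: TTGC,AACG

Answer: GTGCC,CCCAC,CCTAT,GCCTA,CGCAG

Derivation:
Step 1: advance 4 -> fork_pos = 0 + 4 = 4. Next multiple of 5 is 5 (not reached); still 0 fragment(s).
Step 2: advance 16 -> fork_pos = 4 + 16 = 20. Reached multiple(s) of 5: 5, 10, 15, 20 -> fragments 1-4 completed (4 total).
Step 3: advance 1 -> fork_pos = 20 + 1 = 21. Next multiple of 5 is 25 (not reached); still 4 fragment(s).
Step 4: advance 1 -> fork_pos = 21 + 1 = 22. Next multiple of 5 is 25 (not reached); still 4 fragment(s).
Step 5: advance 5 -> fork_pos = 22 + 5 = 27. Reached multiple(s) of 5: 25 -> fragment 5 completed (5 total).
Final fork_pos = 27, so 5 fragment(s) are complete. Build each: template segment -> complement -> reverse.
Fragment 1: template[0:5] = GGCAC -> complement CCGTG -> reversed GTGCC
Fragment 2: template[5:10] = GTGGG -> complement CACCC -> reversed CCCAC
Fragment 3: template[10:15] = ATAGG -> complement TATCC -> reversed CCTAT
Fragment 4: template[15:20] = TAGGC -> complement ATCCG -> reversed GCCTA
Fragment 5: template[20:25] = CTGCG -> complement GACGC -> reversed CGCAG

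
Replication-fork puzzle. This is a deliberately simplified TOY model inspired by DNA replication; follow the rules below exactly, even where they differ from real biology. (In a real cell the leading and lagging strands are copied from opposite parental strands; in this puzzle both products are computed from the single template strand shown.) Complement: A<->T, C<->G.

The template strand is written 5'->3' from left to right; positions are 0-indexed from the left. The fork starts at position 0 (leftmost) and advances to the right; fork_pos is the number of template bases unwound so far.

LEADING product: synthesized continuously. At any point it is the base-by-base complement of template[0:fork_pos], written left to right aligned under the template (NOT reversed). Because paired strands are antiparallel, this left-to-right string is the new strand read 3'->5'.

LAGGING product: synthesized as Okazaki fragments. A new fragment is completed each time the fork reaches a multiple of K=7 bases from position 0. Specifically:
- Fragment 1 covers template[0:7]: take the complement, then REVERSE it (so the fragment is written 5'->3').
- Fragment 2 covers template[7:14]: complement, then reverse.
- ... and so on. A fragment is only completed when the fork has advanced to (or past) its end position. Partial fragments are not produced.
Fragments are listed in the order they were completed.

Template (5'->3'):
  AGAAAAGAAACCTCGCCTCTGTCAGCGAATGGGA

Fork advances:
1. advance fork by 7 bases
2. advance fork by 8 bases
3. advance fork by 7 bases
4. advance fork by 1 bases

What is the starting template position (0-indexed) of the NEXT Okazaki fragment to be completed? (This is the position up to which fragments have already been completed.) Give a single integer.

Answer: 21

Derivation:
Step 1: advance 7 -> fork_pos = 0 + 7 = 7. Reached multiple(s) of 7: 7 -> fragment 1 completed (1 total).
Step 2: advance 8 -> fork_pos = 7 + 8 = 15. Reached multiple(s) of 7: 14 -> fragment 2 completed (2 total).
Step 3: advance 7 -> fork_pos = 15 + 7 = 22. Reached multiple(s) of 7: 21 -> fragment 3 completed (3 total).
Step 4: advance 1 -> fork_pos = 22 + 1 = 23. Next multiple of 7 is 28 (not reached); still 3 fragment(s).
3 fragment(s) completed, covering template[0:21] (3 x 7 = 21). The next fragment, fragment 4, covers template[21:28], so it starts at position 21.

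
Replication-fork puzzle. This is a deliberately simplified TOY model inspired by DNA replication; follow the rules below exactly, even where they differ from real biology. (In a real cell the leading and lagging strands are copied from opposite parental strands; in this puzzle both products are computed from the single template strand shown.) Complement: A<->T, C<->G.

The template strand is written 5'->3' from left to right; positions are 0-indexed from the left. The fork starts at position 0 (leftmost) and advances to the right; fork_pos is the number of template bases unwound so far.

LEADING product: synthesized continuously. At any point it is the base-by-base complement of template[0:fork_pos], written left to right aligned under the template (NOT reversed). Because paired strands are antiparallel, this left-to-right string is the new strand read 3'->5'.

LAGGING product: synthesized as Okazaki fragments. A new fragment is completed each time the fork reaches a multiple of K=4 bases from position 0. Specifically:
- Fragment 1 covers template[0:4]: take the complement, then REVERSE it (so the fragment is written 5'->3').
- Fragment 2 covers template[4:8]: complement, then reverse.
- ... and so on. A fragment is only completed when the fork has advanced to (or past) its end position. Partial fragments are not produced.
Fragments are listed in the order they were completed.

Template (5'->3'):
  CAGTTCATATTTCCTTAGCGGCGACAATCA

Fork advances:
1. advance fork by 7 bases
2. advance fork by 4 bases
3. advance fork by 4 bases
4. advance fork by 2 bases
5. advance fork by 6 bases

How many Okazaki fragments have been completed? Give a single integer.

Step 1: advance 7 -> fork_pos = 0 + 7 = 7. Reached multiple(s) of 4: 4 -> fragment 1 completed (1 total).
Step 2: advance 4 -> fork_pos = 7 + 4 = 11. Reached multiple(s) of 4: 8 -> fragment 2 completed (2 total).
Step 3: advance 4 -> fork_pos = 11 + 4 = 15. Reached multiple(s) of 4: 12 -> fragment 3 completed (3 total).
Step 4: advance 2 -> fork_pos = 15 + 2 = 17. Reached multiple(s) of 4: 16 -> fragment 4 completed (4 total).
Step 5: advance 6 -> fork_pos = 17 + 6 = 23. Reached multiple(s) of 4: 20 -> fragment 5 completed (5 total).
Check: final fork_pos = 23; the multiples of 4 that are <= 23 are 4..20 -> 23 // 4 = 5 completed fragment(s).

Answer: 5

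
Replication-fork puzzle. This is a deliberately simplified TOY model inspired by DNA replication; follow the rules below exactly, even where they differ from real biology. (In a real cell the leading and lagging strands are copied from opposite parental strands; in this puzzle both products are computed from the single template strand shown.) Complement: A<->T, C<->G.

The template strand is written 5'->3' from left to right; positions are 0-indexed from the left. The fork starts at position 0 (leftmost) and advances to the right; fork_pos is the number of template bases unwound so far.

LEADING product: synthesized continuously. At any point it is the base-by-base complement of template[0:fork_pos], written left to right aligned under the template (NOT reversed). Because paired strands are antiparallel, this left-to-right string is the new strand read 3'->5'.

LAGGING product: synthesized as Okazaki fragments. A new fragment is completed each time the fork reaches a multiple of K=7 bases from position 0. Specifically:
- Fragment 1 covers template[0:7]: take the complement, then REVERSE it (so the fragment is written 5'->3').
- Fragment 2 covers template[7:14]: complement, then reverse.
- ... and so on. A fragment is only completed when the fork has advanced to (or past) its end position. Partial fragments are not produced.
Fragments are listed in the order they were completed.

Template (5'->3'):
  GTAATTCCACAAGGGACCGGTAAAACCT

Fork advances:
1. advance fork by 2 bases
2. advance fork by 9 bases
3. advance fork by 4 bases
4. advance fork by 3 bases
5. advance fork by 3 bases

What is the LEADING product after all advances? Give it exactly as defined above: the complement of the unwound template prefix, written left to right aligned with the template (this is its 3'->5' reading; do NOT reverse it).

Step 1: advance 2 -> fork_pos = 0 + 2 = 2.
Step 2: advance 9 -> fork_pos = 2 + 9 = 11.
Step 3: advance 4 -> fork_pos = 11 + 4 = 15.
Step 4: advance 3 -> fork_pos = 15 + 3 = 18.
Step 5: advance 3 -> fork_pos = 18 + 3 = 21.
Unwound prefix: template[0:21] = GTAATTCCACAAGGGACCGGT
Complement it base by base (A<->T, C<->G), keeping left-to-right order:
  [0:5] GTAAT -> CATTA
  [5:10] TCCAC -> AGGTG
  [10:15] AAGGG -> TTCCC
  [15:20] ACCGG -> TGGCC
  [20:21] T -> A
Concatenate: CATTAAGGTGTTCCCTGGCCA (length 21; written aligned with the template, i.e. 3'->5').

Answer: CATTAAGGTGTTCCCTGGCCA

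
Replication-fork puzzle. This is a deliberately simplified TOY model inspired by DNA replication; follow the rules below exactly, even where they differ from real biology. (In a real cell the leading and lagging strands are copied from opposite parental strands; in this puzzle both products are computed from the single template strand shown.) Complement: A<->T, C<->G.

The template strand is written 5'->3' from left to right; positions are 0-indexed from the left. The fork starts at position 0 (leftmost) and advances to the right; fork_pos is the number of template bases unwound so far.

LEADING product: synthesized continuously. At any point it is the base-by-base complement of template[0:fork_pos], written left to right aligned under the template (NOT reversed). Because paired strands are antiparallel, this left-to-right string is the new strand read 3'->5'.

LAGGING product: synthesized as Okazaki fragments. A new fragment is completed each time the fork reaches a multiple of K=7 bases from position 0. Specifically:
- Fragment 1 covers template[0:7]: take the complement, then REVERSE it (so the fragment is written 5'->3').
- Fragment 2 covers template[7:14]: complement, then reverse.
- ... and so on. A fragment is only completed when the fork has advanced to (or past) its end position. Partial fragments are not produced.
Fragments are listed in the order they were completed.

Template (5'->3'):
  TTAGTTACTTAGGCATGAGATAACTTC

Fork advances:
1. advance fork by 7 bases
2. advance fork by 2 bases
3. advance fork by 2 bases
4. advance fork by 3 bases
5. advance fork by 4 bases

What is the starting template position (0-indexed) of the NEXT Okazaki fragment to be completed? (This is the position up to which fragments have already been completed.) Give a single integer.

Step 1: advance 7 -> fork_pos = 0 + 7 = 7. Reached multiple(s) of 7: 7 -> fragment 1 completed (1 total).
Step 2: advance 2 -> fork_pos = 7 + 2 = 9. Next multiple of 7 is 14 (not reached); still 1 fragment(s).
Step 3: advance 2 -> fork_pos = 9 + 2 = 11. Next multiple of 7 is 14 (not reached); still 1 fragment(s).
Step 4: advance 3 -> fork_pos = 11 + 3 = 14. Reached multiple(s) of 7: 14 -> fragment 2 completed (2 total).
Step 5: advance 4 -> fork_pos = 14 + 4 = 18. Next multiple of 7 is 21 (not reached); still 2 fragment(s).
2 fragment(s) completed, covering template[0:14] (2 x 7 = 14). The next fragment, fragment 3, covers template[14:21], so it starts at position 14.

Answer: 14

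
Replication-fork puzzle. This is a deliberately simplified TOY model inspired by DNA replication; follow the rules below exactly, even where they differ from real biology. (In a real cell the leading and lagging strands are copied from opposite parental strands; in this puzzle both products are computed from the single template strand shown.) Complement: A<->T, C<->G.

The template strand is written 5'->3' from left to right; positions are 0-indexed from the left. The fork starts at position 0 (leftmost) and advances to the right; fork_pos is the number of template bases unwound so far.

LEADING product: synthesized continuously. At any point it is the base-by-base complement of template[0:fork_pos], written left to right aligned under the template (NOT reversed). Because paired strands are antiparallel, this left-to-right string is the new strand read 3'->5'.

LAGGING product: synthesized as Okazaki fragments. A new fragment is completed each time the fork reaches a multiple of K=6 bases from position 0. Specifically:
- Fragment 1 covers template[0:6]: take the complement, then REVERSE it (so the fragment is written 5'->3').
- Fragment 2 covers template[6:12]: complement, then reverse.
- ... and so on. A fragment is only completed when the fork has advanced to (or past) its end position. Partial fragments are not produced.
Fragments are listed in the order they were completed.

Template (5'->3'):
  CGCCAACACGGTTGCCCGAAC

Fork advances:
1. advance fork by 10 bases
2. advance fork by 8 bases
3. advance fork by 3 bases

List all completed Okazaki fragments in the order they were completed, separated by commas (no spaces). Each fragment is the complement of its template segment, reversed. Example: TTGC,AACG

Answer: TTGGCG,ACCGTG,CGGGCA

Derivation:
Step 1: advance 10 -> fork_pos = 0 + 10 = 10. Reached multiple(s) of 6: 6 -> fragment 1 completed (1 total).
Step 2: advance 8 -> fork_pos = 10 + 8 = 18. Reached multiple(s) of 6: 12, 18 -> fragments 2-3 completed (3 total).
Step 3: advance 3 -> fork_pos = 18 + 3 = 21. Next multiple of 6 is 24 (not reached); still 3 fragment(s).
Final fork_pos = 21, so 3 fragment(s) are complete. Build each: template segment -> complement -> reverse.
Fragment 1: template[0:6] = CGCCAA -> complement GCGGTT -> reversed TTGGCG
Fragment 2: template[6:12] = CACGGT -> complement GTGCCA -> reversed ACCGTG
Fragment 3: template[12:18] = TGCCCG -> complement ACGGGC -> reversed CGGGCA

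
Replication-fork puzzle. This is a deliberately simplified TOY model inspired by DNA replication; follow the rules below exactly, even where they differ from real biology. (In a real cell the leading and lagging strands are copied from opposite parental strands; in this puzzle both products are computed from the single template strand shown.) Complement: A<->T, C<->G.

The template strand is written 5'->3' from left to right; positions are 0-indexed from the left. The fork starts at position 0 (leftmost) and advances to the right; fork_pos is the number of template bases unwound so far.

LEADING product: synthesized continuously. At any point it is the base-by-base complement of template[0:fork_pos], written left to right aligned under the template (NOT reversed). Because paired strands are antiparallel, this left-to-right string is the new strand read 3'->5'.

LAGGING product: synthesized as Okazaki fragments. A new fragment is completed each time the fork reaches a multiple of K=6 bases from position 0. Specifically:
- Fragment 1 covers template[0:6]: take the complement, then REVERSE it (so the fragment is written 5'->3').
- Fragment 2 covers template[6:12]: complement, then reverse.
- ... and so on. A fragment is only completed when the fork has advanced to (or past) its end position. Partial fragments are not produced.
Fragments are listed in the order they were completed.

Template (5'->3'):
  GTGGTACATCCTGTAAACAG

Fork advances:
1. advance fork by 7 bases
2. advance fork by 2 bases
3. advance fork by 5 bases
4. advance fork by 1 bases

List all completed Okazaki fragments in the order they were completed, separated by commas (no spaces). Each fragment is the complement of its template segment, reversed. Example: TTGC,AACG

Answer: TACCAC,AGGATG

Derivation:
Step 1: advance 7 -> fork_pos = 0 + 7 = 7. Reached multiple(s) of 6: 6 -> fragment 1 completed (1 total).
Step 2: advance 2 -> fork_pos = 7 + 2 = 9. Next multiple of 6 is 12 (not reached); still 1 fragment(s).
Step 3: advance 5 -> fork_pos = 9 + 5 = 14. Reached multiple(s) of 6: 12 -> fragment 2 completed (2 total).
Step 4: advance 1 -> fork_pos = 14 + 1 = 15. Next multiple of 6 is 18 (not reached); still 2 fragment(s).
Final fork_pos = 15, so 2 fragment(s) are complete. Build each: template segment -> complement -> reverse.
Fragment 1: template[0:6] = GTGGTA -> complement CACCAT -> reversed TACCAC
Fragment 2: template[6:12] = CATCCT -> complement GTAGGA -> reversed AGGATG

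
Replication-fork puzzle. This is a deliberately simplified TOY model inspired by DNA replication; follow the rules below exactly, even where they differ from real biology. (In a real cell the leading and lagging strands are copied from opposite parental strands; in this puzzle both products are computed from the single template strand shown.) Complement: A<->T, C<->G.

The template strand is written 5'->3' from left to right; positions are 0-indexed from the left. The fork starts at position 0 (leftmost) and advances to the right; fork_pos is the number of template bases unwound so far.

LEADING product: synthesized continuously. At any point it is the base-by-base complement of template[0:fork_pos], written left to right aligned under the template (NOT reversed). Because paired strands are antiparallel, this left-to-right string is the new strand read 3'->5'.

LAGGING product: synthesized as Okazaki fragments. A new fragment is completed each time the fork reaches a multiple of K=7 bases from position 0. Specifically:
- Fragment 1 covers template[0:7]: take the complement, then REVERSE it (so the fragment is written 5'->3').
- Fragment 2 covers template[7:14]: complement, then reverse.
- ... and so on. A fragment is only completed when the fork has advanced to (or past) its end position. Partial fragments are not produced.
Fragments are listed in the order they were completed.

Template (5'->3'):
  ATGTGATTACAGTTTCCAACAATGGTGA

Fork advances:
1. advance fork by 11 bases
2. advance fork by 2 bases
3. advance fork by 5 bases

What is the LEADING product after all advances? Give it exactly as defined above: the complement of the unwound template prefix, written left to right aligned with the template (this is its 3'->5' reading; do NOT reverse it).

Answer: TACACTAATGTCAAAGGT

Derivation:
Step 1: advance 11 -> fork_pos = 0 + 11 = 11.
Step 2: advance 2 -> fork_pos = 11 + 2 = 13.
Step 3: advance 5 -> fork_pos = 13 + 5 = 18.
Unwound prefix: template[0:18] = ATGTGATTACAGTTTCCA
Complement it base by base (A<->T, C<->G), keeping left-to-right order:
  [0:5] ATGTG -> TACAC
  [5:10] ATTAC -> TAATG
  [10:15] AGTTT -> TCAAA
  [15:18] CCA -> GGT
Concatenate: TACACTAATGTCAAAGGT (length 18; written aligned with the template, i.e. 3'->5').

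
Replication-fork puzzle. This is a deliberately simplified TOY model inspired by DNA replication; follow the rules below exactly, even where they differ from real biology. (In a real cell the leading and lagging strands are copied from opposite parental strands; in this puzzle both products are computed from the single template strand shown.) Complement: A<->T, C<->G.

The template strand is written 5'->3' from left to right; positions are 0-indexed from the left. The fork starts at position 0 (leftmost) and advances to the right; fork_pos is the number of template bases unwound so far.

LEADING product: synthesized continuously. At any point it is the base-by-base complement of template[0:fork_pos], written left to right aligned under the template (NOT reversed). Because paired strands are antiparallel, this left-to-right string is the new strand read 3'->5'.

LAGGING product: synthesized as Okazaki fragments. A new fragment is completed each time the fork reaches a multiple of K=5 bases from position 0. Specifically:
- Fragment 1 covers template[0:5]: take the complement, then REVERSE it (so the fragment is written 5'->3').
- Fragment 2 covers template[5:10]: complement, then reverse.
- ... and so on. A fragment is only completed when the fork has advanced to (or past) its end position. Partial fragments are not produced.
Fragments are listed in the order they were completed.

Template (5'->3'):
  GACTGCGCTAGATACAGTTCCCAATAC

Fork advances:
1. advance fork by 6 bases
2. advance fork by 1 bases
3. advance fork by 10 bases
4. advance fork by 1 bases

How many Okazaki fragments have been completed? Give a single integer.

Step 1: advance 6 -> fork_pos = 0 + 6 = 6. Reached multiple(s) of 5: 5 -> fragment 1 completed (1 total).
Step 2: advance 1 -> fork_pos = 6 + 1 = 7. Next multiple of 5 is 10 (not reached); still 1 fragment(s).
Step 3: advance 10 -> fork_pos = 7 + 10 = 17. Reached multiple(s) of 5: 10, 15 -> fragments 2-3 completed (3 total).
Step 4: advance 1 -> fork_pos = 17 + 1 = 18. Next multiple of 5 is 20 (not reached); still 3 fragment(s).
Check: final fork_pos = 18; the multiples of 5 that are <= 18 are 5..15 -> 18 // 5 = 3 completed fragment(s).

Answer: 3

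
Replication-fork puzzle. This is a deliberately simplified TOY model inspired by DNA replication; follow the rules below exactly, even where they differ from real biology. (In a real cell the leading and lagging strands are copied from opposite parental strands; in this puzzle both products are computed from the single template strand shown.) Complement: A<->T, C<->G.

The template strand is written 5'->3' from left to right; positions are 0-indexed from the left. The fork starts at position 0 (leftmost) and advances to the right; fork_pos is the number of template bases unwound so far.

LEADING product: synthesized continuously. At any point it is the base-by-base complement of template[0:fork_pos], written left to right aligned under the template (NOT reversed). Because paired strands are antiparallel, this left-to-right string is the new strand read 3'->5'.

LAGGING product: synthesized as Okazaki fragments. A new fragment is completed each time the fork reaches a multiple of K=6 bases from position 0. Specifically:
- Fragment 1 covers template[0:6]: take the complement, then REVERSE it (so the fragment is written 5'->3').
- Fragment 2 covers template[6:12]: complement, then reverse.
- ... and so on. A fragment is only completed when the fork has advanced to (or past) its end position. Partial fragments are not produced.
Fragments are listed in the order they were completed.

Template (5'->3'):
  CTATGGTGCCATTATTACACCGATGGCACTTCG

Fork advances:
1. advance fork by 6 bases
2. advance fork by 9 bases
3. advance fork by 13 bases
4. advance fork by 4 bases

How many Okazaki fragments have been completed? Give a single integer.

Answer: 5

Derivation:
Step 1: advance 6 -> fork_pos = 0 + 6 = 6. Reached multiple(s) of 6: 6 -> fragment 1 completed (1 total).
Step 2: advance 9 -> fork_pos = 6 + 9 = 15. Reached multiple(s) of 6: 12 -> fragment 2 completed (2 total).
Step 3: advance 13 -> fork_pos = 15 + 13 = 28. Reached multiple(s) of 6: 18, 24 -> fragments 3-4 completed (4 total).
Step 4: advance 4 -> fork_pos = 28 + 4 = 32. Reached multiple(s) of 6: 30 -> fragment 5 completed (5 total).
Check: final fork_pos = 32; the multiples of 6 that are <= 32 are 6..30 -> 32 // 6 = 5 completed fragment(s).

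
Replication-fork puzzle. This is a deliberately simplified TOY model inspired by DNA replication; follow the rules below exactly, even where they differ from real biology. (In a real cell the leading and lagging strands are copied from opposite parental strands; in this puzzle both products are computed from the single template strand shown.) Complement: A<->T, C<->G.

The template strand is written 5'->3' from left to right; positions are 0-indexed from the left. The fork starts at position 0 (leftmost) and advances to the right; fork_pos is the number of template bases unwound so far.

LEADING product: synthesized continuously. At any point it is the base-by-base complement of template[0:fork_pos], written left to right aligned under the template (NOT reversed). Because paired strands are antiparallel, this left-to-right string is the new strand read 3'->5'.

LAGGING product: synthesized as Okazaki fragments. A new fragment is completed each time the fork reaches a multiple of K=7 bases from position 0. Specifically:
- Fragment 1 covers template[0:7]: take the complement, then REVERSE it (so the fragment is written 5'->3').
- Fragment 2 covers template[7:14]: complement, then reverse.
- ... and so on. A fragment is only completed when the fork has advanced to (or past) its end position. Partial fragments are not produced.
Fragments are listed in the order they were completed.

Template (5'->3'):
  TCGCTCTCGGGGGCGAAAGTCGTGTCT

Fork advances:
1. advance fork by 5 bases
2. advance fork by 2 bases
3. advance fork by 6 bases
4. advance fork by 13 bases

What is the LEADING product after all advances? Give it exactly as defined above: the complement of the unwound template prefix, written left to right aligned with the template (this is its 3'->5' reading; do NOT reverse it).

Answer: AGCGAGAGCCCCCGCTTTCAGCACAG

Derivation:
Step 1: advance 5 -> fork_pos = 0 + 5 = 5.
Step 2: advance 2 -> fork_pos = 5 + 2 = 7.
Step 3: advance 6 -> fork_pos = 7 + 6 = 13.
Step 4: advance 13 -> fork_pos = 13 + 13 = 26.
Unwound prefix: template[0:26] = TCGCTCTCGGGGGCGAAAGTCGTGTC
Complement it base by base (A<->T, C<->G), keeping left-to-right order:
  [0:5] TCGCT -> AGCGA
  [5:10] CTCGG -> GAGCC
  [10:15] GGGCG -> CCCGC
  [15:20] AAAGT -> TTTCA
  [20:25] CGTGT -> GCACA
  [25:26] C -> G
Concatenate: AGCGAGAGCCCCCGCTTTCAGCACAG (length 26; written aligned with the template, i.e. 3'->5').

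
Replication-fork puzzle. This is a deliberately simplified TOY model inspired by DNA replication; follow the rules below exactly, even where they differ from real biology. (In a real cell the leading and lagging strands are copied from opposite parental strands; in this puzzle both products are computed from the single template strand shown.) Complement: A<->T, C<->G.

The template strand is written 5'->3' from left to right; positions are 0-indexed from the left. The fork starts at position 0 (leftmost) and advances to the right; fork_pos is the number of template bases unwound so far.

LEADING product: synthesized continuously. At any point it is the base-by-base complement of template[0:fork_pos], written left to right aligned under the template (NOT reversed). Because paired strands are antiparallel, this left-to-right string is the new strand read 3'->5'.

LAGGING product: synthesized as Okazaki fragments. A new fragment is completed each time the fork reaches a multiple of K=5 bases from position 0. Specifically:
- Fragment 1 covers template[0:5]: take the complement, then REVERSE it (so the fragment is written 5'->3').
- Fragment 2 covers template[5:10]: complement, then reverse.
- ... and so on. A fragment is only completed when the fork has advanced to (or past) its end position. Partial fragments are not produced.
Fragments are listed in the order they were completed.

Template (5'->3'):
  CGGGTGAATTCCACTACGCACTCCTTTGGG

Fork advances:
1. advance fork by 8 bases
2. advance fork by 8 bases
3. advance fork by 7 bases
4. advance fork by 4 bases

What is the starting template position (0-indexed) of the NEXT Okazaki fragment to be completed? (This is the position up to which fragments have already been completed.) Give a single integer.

Answer: 25

Derivation:
Step 1: advance 8 -> fork_pos = 0 + 8 = 8. Reached multiple(s) of 5: 5 -> fragment 1 completed (1 total).
Step 2: advance 8 -> fork_pos = 8 + 8 = 16. Reached multiple(s) of 5: 10, 15 -> fragments 2-3 completed (3 total).
Step 3: advance 7 -> fork_pos = 16 + 7 = 23. Reached multiple(s) of 5: 20 -> fragment 4 completed (4 total).
Step 4: advance 4 -> fork_pos = 23 + 4 = 27. Reached multiple(s) of 5: 25 -> fragment 5 completed (5 total).
5 fragment(s) completed, covering template[0:25] (5 x 5 = 25). The next fragment, fragment 6, covers template[25:30], so it starts at position 25.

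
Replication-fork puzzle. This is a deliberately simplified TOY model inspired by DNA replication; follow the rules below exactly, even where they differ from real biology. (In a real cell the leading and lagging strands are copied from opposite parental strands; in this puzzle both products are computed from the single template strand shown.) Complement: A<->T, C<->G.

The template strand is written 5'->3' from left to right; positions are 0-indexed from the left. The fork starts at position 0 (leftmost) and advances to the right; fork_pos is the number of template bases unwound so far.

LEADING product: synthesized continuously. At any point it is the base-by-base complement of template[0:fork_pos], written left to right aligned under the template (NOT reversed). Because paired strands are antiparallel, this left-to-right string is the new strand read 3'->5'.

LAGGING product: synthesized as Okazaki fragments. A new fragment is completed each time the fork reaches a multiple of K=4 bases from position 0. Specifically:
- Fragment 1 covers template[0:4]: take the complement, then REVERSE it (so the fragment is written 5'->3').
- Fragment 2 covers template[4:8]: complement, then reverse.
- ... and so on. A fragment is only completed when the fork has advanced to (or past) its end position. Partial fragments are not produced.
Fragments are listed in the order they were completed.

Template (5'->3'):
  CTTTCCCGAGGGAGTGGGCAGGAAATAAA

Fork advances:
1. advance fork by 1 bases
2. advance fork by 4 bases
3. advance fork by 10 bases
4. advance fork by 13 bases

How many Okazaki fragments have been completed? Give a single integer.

Answer: 7

Derivation:
Step 1: advance 1 -> fork_pos = 0 + 1 = 1. Next multiple of 4 is 4 (not reached); still 0 fragment(s).
Step 2: advance 4 -> fork_pos = 1 + 4 = 5. Reached multiple(s) of 4: 4 -> fragment 1 completed (1 total).
Step 3: advance 10 -> fork_pos = 5 + 10 = 15. Reached multiple(s) of 4: 8, 12 -> fragments 2-3 completed (3 total).
Step 4: advance 13 -> fork_pos = 15 + 13 = 28. Reached multiple(s) of 4: 16, 20, 24, 28 -> fragments 4-7 completed (7 total).
Check: final fork_pos = 28; the multiples of 4 that are <= 28 are 4..28 -> 28 // 4 = 7 completed fragment(s).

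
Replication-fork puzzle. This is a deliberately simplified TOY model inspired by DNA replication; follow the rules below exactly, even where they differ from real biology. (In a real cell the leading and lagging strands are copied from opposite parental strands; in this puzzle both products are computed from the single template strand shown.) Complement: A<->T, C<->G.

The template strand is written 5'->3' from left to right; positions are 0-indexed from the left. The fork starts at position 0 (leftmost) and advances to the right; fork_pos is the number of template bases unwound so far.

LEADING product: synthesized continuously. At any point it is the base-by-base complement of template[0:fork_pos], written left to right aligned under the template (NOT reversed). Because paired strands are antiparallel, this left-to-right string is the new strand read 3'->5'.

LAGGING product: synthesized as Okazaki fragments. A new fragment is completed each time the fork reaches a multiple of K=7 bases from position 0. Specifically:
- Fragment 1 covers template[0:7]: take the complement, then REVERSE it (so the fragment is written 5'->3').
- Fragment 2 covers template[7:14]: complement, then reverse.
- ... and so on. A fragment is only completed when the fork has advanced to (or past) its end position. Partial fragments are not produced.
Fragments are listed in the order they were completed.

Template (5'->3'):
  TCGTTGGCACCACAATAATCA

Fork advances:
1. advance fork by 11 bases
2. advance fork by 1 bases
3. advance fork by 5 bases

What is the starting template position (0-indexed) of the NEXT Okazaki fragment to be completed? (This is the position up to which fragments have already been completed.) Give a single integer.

Step 1: advance 11 -> fork_pos = 0 + 11 = 11. Reached multiple(s) of 7: 7 -> fragment 1 completed (1 total).
Step 2: advance 1 -> fork_pos = 11 + 1 = 12. Next multiple of 7 is 14 (not reached); still 1 fragment(s).
Step 3: advance 5 -> fork_pos = 12 + 5 = 17. Reached multiple(s) of 7: 14 -> fragment 2 completed (2 total).
2 fragment(s) completed, covering template[0:14] (2 x 7 = 14). The next fragment, fragment 3, covers template[14:21], so it starts at position 14.

Answer: 14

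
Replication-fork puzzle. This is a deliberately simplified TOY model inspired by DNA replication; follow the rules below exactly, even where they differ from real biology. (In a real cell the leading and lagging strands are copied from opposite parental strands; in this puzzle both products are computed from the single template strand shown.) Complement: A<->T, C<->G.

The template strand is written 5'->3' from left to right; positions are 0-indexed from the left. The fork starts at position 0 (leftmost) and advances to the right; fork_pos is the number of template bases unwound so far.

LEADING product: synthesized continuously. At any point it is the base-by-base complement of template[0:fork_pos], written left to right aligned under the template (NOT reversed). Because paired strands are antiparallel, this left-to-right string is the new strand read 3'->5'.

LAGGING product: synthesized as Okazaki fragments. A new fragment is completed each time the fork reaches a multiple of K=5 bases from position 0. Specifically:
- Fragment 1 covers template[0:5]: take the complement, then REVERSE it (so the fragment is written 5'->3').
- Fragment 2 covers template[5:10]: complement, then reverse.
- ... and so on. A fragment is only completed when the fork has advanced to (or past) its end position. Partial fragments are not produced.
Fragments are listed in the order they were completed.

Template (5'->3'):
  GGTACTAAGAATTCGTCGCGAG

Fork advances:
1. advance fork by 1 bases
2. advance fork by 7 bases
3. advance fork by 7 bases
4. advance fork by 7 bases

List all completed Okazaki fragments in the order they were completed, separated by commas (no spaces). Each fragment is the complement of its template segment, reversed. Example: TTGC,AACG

Step 1: advance 1 -> fork_pos = 0 + 1 = 1. Next multiple of 5 is 5 (not reached); still 0 fragment(s).
Step 2: advance 7 -> fork_pos = 1 + 7 = 8. Reached multiple(s) of 5: 5 -> fragment 1 completed (1 total).
Step 3: advance 7 -> fork_pos = 8 + 7 = 15. Reached multiple(s) of 5: 10, 15 -> fragments 2-3 completed (3 total).
Step 4: advance 7 -> fork_pos = 15 + 7 = 22. Reached multiple(s) of 5: 20 -> fragment 4 completed (4 total).
Final fork_pos = 22, so 4 fragment(s) are complete. Build each: template segment -> complement -> reverse.
Fragment 1: template[0:5] = GGTAC -> complement CCATG -> reversed GTACC
Fragment 2: template[5:10] = TAAGA -> complement ATTCT -> reversed TCTTA
Fragment 3: template[10:15] = ATTCG -> complement TAAGC -> reversed CGAAT
Fragment 4: template[15:20] = TCGCG -> complement AGCGC -> reversed CGCGA

Answer: GTACC,TCTTA,CGAAT,CGCGA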